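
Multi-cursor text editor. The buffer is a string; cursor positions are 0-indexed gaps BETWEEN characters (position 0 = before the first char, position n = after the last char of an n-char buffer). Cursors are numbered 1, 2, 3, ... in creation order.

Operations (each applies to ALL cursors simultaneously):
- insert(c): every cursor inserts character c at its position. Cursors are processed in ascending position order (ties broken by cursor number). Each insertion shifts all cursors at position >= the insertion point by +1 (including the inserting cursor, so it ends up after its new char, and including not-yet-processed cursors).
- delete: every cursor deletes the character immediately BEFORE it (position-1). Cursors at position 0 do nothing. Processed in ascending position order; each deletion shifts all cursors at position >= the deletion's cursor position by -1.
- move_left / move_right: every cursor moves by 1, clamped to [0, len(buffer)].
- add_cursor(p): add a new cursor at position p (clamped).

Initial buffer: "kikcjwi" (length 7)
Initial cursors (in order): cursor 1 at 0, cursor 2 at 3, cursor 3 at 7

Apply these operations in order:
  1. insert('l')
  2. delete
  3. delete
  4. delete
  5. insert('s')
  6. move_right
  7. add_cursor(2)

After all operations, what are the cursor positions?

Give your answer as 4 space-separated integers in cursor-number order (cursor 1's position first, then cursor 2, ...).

After op 1 (insert('l')): buffer="lkiklcjwil" (len 10), cursors c1@1 c2@5 c3@10, authorship 1...2....3
After op 2 (delete): buffer="kikcjwi" (len 7), cursors c1@0 c2@3 c3@7, authorship .......
After op 3 (delete): buffer="kicjw" (len 5), cursors c1@0 c2@2 c3@5, authorship .....
After op 4 (delete): buffer="kcj" (len 3), cursors c1@0 c2@1 c3@3, authorship ...
After op 5 (insert('s')): buffer="skscjs" (len 6), cursors c1@1 c2@3 c3@6, authorship 1.2..3
After op 6 (move_right): buffer="skscjs" (len 6), cursors c1@2 c2@4 c3@6, authorship 1.2..3
After op 7 (add_cursor(2)): buffer="skscjs" (len 6), cursors c1@2 c4@2 c2@4 c3@6, authorship 1.2..3

Answer: 2 4 6 2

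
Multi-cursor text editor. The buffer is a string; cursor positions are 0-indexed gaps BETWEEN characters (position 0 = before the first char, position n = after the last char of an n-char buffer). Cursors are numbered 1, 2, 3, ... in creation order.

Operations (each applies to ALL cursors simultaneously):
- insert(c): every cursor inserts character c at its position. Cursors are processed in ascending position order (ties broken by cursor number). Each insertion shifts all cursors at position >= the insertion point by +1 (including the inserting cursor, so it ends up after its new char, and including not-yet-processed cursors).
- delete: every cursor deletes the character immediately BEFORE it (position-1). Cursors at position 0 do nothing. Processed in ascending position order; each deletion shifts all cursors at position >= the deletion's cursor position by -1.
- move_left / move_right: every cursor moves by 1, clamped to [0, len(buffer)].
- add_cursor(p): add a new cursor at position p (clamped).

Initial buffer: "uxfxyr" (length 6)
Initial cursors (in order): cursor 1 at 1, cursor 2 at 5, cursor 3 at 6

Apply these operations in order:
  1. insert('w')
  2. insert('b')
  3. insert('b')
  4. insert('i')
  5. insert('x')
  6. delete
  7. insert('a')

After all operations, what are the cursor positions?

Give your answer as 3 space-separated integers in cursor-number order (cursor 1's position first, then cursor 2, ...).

After op 1 (insert('w')): buffer="uwxfxywrw" (len 9), cursors c1@2 c2@7 c3@9, authorship .1....2.3
After op 2 (insert('b')): buffer="uwbxfxywbrwb" (len 12), cursors c1@3 c2@9 c3@12, authorship .11....22.33
After op 3 (insert('b')): buffer="uwbbxfxywbbrwbb" (len 15), cursors c1@4 c2@11 c3@15, authorship .111....222.333
After op 4 (insert('i')): buffer="uwbbixfxywbbirwbbi" (len 18), cursors c1@5 c2@13 c3@18, authorship .1111....2222.3333
After op 5 (insert('x')): buffer="uwbbixxfxywbbixrwbbix" (len 21), cursors c1@6 c2@15 c3@21, authorship .11111....22222.33333
After op 6 (delete): buffer="uwbbixfxywbbirwbbi" (len 18), cursors c1@5 c2@13 c3@18, authorship .1111....2222.3333
After op 7 (insert('a')): buffer="uwbbiaxfxywbbiarwbbia" (len 21), cursors c1@6 c2@15 c3@21, authorship .11111....22222.33333

Answer: 6 15 21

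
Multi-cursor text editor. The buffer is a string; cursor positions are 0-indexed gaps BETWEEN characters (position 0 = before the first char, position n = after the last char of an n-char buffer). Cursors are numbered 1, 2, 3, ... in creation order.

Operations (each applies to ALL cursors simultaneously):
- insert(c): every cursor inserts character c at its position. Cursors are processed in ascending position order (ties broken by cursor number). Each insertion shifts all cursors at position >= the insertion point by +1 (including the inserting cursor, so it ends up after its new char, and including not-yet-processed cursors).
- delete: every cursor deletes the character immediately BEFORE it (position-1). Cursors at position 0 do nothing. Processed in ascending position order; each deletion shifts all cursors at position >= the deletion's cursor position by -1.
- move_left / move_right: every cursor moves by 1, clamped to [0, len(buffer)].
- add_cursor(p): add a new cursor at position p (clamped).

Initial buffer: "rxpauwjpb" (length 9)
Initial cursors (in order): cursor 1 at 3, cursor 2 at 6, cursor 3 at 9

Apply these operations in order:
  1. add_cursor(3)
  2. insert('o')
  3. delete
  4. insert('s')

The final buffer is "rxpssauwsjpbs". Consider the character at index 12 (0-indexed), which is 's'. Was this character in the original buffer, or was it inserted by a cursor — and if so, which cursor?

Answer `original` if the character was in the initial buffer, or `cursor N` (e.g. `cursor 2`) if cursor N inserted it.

Answer: cursor 3

Derivation:
After op 1 (add_cursor(3)): buffer="rxpauwjpb" (len 9), cursors c1@3 c4@3 c2@6 c3@9, authorship .........
After op 2 (insert('o')): buffer="rxpooauwojpbo" (len 13), cursors c1@5 c4@5 c2@9 c3@13, authorship ...14...2...3
After op 3 (delete): buffer="rxpauwjpb" (len 9), cursors c1@3 c4@3 c2@6 c3@9, authorship .........
After op 4 (insert('s')): buffer="rxpssauwsjpbs" (len 13), cursors c1@5 c4@5 c2@9 c3@13, authorship ...14...2...3
Authorship (.=original, N=cursor N): . . . 1 4 . . . 2 . . . 3
Index 12: author = 3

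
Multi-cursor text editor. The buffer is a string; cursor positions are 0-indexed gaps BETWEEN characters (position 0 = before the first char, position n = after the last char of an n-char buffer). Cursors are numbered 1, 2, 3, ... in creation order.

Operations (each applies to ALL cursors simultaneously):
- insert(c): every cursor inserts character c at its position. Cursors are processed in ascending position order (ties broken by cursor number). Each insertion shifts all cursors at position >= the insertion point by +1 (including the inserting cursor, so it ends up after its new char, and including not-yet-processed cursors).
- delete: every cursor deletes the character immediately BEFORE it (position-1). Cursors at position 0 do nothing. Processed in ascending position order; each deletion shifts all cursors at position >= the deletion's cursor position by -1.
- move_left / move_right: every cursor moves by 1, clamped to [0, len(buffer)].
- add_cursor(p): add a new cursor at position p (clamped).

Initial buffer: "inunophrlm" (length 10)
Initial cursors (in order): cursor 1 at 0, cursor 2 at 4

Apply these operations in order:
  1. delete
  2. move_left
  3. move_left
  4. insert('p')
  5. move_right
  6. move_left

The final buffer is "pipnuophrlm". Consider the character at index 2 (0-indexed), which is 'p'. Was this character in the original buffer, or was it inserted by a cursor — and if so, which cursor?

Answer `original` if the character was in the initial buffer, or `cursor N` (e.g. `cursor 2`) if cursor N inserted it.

After op 1 (delete): buffer="inuophrlm" (len 9), cursors c1@0 c2@3, authorship .........
After op 2 (move_left): buffer="inuophrlm" (len 9), cursors c1@0 c2@2, authorship .........
After op 3 (move_left): buffer="inuophrlm" (len 9), cursors c1@0 c2@1, authorship .........
After op 4 (insert('p')): buffer="pipnuophrlm" (len 11), cursors c1@1 c2@3, authorship 1.2........
After op 5 (move_right): buffer="pipnuophrlm" (len 11), cursors c1@2 c2@4, authorship 1.2........
After op 6 (move_left): buffer="pipnuophrlm" (len 11), cursors c1@1 c2@3, authorship 1.2........
Authorship (.=original, N=cursor N): 1 . 2 . . . . . . . .
Index 2: author = 2

Answer: cursor 2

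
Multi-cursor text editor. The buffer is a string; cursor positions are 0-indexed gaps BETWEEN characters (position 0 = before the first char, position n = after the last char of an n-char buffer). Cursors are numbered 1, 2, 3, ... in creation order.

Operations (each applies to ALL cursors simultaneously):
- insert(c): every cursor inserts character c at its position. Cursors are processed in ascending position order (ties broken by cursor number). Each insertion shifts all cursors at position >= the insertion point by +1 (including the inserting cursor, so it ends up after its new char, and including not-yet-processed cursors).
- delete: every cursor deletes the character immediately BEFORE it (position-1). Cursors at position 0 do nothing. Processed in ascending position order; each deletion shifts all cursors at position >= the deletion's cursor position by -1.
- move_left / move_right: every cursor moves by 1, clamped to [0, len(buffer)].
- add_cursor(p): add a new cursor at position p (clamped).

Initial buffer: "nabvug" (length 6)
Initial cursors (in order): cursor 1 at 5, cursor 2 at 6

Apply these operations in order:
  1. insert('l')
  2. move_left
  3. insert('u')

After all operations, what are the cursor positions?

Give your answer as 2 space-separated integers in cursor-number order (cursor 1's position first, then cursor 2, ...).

After op 1 (insert('l')): buffer="nabvulgl" (len 8), cursors c1@6 c2@8, authorship .....1.2
After op 2 (move_left): buffer="nabvulgl" (len 8), cursors c1@5 c2@7, authorship .....1.2
After op 3 (insert('u')): buffer="nabvuulgul" (len 10), cursors c1@6 c2@9, authorship .....11.22

Answer: 6 9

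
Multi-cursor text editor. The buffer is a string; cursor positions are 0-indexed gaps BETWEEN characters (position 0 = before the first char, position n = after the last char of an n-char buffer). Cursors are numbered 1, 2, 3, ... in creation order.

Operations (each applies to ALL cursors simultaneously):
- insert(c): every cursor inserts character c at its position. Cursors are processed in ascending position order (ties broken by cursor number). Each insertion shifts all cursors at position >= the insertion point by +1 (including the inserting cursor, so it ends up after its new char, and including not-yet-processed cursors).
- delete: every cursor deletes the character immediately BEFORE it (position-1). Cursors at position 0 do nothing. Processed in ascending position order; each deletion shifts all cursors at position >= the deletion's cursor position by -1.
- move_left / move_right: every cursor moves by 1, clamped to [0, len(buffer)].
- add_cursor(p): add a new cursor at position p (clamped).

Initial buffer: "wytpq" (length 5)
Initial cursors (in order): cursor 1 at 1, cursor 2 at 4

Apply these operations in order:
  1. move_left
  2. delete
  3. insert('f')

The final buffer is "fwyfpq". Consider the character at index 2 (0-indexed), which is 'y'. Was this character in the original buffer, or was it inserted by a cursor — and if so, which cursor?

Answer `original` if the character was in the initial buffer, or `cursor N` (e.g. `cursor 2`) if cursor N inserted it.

After op 1 (move_left): buffer="wytpq" (len 5), cursors c1@0 c2@3, authorship .....
After op 2 (delete): buffer="wypq" (len 4), cursors c1@0 c2@2, authorship ....
After op 3 (insert('f')): buffer="fwyfpq" (len 6), cursors c1@1 c2@4, authorship 1..2..
Authorship (.=original, N=cursor N): 1 . . 2 . .
Index 2: author = original

Answer: original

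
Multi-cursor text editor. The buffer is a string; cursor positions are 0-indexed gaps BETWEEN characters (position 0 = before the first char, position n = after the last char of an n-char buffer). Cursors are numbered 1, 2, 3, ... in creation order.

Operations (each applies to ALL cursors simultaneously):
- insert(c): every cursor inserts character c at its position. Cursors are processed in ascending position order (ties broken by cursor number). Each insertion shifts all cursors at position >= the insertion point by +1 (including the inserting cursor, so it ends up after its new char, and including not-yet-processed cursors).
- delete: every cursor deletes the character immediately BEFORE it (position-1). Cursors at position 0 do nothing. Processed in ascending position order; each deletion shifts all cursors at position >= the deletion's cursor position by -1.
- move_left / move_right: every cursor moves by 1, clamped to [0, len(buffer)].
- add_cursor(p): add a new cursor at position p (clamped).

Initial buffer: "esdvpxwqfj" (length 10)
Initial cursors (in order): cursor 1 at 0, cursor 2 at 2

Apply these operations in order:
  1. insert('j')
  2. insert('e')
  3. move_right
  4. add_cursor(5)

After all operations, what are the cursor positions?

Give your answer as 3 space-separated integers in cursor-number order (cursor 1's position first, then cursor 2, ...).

Answer: 3 7 5

Derivation:
After op 1 (insert('j')): buffer="jesjdvpxwqfj" (len 12), cursors c1@1 c2@4, authorship 1..2........
After op 2 (insert('e')): buffer="jeesjedvpxwqfj" (len 14), cursors c1@2 c2@6, authorship 11..22........
After op 3 (move_right): buffer="jeesjedvpxwqfj" (len 14), cursors c1@3 c2@7, authorship 11..22........
After op 4 (add_cursor(5)): buffer="jeesjedvpxwqfj" (len 14), cursors c1@3 c3@5 c2@7, authorship 11..22........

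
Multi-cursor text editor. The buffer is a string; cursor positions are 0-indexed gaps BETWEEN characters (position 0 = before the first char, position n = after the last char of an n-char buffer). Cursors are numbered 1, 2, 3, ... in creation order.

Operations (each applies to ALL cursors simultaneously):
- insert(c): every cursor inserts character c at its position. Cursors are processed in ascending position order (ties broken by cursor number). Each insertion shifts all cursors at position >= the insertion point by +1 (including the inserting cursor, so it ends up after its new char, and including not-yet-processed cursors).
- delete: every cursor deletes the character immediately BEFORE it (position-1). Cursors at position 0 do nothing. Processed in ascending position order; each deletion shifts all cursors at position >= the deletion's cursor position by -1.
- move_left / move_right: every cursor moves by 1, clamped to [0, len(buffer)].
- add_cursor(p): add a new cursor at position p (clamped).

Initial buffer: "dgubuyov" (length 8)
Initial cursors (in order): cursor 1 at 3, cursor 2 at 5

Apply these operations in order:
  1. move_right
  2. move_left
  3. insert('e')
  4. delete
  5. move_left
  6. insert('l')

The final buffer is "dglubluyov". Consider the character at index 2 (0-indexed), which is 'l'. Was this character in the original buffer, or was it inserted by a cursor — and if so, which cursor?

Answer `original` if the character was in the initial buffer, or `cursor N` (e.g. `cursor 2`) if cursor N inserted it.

Answer: cursor 1

Derivation:
After op 1 (move_right): buffer="dgubuyov" (len 8), cursors c1@4 c2@6, authorship ........
After op 2 (move_left): buffer="dgubuyov" (len 8), cursors c1@3 c2@5, authorship ........
After op 3 (insert('e')): buffer="dguebueyov" (len 10), cursors c1@4 c2@7, authorship ...1..2...
After op 4 (delete): buffer="dgubuyov" (len 8), cursors c1@3 c2@5, authorship ........
After op 5 (move_left): buffer="dgubuyov" (len 8), cursors c1@2 c2@4, authorship ........
After op 6 (insert('l')): buffer="dglubluyov" (len 10), cursors c1@3 c2@6, authorship ..1..2....
Authorship (.=original, N=cursor N): . . 1 . . 2 . . . .
Index 2: author = 1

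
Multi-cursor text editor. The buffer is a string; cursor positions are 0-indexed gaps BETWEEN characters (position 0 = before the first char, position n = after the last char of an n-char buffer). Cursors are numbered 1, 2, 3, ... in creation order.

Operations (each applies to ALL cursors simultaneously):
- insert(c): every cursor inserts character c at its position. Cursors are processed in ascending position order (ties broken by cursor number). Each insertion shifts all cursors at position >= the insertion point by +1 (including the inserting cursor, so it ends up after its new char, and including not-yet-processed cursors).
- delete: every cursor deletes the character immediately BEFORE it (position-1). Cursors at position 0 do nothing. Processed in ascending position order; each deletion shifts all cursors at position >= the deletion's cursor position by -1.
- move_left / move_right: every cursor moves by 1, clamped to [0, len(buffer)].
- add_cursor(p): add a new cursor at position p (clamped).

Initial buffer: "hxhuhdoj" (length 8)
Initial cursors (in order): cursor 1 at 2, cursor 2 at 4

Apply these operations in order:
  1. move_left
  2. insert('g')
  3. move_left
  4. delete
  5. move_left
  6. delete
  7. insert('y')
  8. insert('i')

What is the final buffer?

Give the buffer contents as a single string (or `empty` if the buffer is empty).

Answer: yyiixguhdoj

Derivation:
After op 1 (move_left): buffer="hxhuhdoj" (len 8), cursors c1@1 c2@3, authorship ........
After op 2 (insert('g')): buffer="hgxhguhdoj" (len 10), cursors c1@2 c2@5, authorship .1..2.....
After op 3 (move_left): buffer="hgxhguhdoj" (len 10), cursors c1@1 c2@4, authorship .1..2.....
After op 4 (delete): buffer="gxguhdoj" (len 8), cursors c1@0 c2@2, authorship 1.2.....
After op 5 (move_left): buffer="gxguhdoj" (len 8), cursors c1@0 c2@1, authorship 1.2.....
After op 6 (delete): buffer="xguhdoj" (len 7), cursors c1@0 c2@0, authorship .2.....
After op 7 (insert('y')): buffer="yyxguhdoj" (len 9), cursors c1@2 c2@2, authorship 12.2.....
After op 8 (insert('i')): buffer="yyiixguhdoj" (len 11), cursors c1@4 c2@4, authorship 1212.2.....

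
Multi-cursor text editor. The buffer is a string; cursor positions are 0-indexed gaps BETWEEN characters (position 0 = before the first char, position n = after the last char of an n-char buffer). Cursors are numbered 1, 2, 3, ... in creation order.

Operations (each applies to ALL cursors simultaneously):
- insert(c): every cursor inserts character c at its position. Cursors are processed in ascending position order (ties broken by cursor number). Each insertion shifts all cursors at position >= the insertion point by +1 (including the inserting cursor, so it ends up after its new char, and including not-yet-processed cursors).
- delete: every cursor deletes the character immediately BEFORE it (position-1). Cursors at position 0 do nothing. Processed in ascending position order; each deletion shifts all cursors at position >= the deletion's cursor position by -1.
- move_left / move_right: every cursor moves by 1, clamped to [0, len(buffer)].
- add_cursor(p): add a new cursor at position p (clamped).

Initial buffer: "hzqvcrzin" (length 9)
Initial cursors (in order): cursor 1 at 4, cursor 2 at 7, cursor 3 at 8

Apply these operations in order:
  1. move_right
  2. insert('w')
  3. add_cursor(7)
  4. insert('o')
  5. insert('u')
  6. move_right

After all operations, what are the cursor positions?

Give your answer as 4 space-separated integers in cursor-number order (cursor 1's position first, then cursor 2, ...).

Answer: 9 17 20 12

Derivation:
After op 1 (move_right): buffer="hzqvcrzin" (len 9), cursors c1@5 c2@8 c3@9, authorship .........
After op 2 (insert('w')): buffer="hzqvcwrziwnw" (len 12), cursors c1@6 c2@10 c3@12, authorship .....1...2.3
After op 3 (add_cursor(7)): buffer="hzqvcwrziwnw" (len 12), cursors c1@6 c4@7 c2@10 c3@12, authorship .....1...2.3
After op 4 (insert('o')): buffer="hzqvcworoziwonwo" (len 16), cursors c1@7 c4@9 c2@13 c3@16, authorship .....11.4..22.33
After op 5 (insert('u')): buffer="hzqvcwourouziwounwou" (len 20), cursors c1@8 c4@11 c2@16 c3@20, authorship .....111.44..222.333
After op 6 (move_right): buffer="hzqvcwourouziwounwou" (len 20), cursors c1@9 c4@12 c2@17 c3@20, authorship .....111.44..222.333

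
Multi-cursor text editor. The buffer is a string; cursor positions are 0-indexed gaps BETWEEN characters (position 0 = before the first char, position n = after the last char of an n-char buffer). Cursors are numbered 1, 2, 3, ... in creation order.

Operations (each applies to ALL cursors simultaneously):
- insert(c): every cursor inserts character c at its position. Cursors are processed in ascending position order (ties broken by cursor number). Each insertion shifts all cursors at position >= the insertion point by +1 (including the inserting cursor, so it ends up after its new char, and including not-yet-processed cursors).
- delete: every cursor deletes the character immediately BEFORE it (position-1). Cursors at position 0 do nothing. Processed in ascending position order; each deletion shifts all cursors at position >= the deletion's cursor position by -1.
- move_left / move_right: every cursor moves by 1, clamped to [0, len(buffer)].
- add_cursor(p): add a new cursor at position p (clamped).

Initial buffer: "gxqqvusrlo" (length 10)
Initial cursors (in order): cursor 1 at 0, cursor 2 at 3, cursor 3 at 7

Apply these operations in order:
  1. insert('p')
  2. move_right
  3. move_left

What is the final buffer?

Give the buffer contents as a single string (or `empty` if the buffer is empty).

Answer: pgxqpqvusprlo

Derivation:
After op 1 (insert('p')): buffer="pgxqpqvusprlo" (len 13), cursors c1@1 c2@5 c3@10, authorship 1...2....3...
After op 2 (move_right): buffer="pgxqpqvusprlo" (len 13), cursors c1@2 c2@6 c3@11, authorship 1...2....3...
After op 3 (move_left): buffer="pgxqpqvusprlo" (len 13), cursors c1@1 c2@5 c3@10, authorship 1...2....3...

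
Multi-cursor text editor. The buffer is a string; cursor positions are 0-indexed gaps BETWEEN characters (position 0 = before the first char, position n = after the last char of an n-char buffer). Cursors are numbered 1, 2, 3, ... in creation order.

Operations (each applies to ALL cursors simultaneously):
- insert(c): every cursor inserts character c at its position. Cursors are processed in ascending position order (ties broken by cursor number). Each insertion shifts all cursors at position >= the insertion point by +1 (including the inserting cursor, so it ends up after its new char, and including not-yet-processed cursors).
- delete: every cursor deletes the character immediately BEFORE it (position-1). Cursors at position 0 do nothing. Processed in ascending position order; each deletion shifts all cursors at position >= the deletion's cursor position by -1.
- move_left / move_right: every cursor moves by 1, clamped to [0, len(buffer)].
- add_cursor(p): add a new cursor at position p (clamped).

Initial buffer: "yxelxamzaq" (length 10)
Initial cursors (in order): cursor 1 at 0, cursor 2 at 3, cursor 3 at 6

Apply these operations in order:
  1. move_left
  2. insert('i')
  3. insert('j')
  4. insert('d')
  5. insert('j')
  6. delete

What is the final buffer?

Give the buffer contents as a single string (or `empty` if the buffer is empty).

Answer: ijdyxijdelxijdamzaq

Derivation:
After op 1 (move_left): buffer="yxelxamzaq" (len 10), cursors c1@0 c2@2 c3@5, authorship ..........
After op 2 (insert('i')): buffer="iyxielxiamzaq" (len 13), cursors c1@1 c2@4 c3@8, authorship 1..2...3.....
After op 3 (insert('j')): buffer="ijyxijelxijamzaq" (len 16), cursors c1@2 c2@6 c3@11, authorship 11..22...33.....
After op 4 (insert('d')): buffer="ijdyxijdelxijdamzaq" (len 19), cursors c1@3 c2@8 c3@14, authorship 111..222...333.....
After op 5 (insert('j')): buffer="ijdjyxijdjelxijdjamzaq" (len 22), cursors c1@4 c2@10 c3@17, authorship 1111..2222...3333.....
After op 6 (delete): buffer="ijdyxijdelxijdamzaq" (len 19), cursors c1@3 c2@8 c3@14, authorship 111..222...333.....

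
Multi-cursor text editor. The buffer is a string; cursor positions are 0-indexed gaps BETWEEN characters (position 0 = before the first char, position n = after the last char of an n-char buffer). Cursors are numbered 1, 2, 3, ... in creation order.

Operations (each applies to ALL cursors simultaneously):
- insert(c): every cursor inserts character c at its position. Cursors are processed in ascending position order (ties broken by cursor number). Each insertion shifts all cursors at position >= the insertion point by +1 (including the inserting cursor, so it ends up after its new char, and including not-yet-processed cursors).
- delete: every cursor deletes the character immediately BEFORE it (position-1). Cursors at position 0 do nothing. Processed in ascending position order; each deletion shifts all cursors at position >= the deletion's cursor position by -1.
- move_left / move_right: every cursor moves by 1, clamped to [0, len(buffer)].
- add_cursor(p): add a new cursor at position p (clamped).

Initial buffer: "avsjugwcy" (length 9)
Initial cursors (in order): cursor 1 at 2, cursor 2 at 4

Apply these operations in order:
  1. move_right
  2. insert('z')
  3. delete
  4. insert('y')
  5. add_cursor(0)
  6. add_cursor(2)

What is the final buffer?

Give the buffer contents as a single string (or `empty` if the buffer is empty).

Answer: avsyjuygwcy

Derivation:
After op 1 (move_right): buffer="avsjugwcy" (len 9), cursors c1@3 c2@5, authorship .........
After op 2 (insert('z')): buffer="avszjuzgwcy" (len 11), cursors c1@4 c2@7, authorship ...1..2....
After op 3 (delete): buffer="avsjugwcy" (len 9), cursors c1@3 c2@5, authorship .........
After op 4 (insert('y')): buffer="avsyjuygwcy" (len 11), cursors c1@4 c2@7, authorship ...1..2....
After op 5 (add_cursor(0)): buffer="avsyjuygwcy" (len 11), cursors c3@0 c1@4 c2@7, authorship ...1..2....
After op 6 (add_cursor(2)): buffer="avsyjuygwcy" (len 11), cursors c3@0 c4@2 c1@4 c2@7, authorship ...1..2....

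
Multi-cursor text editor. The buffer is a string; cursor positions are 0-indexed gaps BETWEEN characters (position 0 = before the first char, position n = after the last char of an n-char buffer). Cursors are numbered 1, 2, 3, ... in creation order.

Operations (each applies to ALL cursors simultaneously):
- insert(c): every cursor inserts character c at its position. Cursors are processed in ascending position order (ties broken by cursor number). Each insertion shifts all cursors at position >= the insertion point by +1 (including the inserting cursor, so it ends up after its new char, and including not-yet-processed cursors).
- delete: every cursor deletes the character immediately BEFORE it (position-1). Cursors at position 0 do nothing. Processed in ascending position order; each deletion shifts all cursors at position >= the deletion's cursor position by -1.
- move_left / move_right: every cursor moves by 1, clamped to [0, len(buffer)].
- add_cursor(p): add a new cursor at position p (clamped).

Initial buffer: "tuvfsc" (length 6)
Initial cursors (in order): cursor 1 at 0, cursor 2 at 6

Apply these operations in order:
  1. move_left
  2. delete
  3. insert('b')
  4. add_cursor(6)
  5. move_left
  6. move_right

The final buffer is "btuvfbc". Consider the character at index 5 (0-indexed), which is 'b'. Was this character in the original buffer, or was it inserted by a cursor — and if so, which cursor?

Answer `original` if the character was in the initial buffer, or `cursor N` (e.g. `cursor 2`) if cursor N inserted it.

Answer: cursor 2

Derivation:
After op 1 (move_left): buffer="tuvfsc" (len 6), cursors c1@0 c2@5, authorship ......
After op 2 (delete): buffer="tuvfc" (len 5), cursors c1@0 c2@4, authorship .....
After op 3 (insert('b')): buffer="btuvfbc" (len 7), cursors c1@1 c2@6, authorship 1....2.
After op 4 (add_cursor(6)): buffer="btuvfbc" (len 7), cursors c1@1 c2@6 c3@6, authorship 1....2.
After op 5 (move_left): buffer="btuvfbc" (len 7), cursors c1@0 c2@5 c3@5, authorship 1....2.
After op 6 (move_right): buffer="btuvfbc" (len 7), cursors c1@1 c2@6 c3@6, authorship 1....2.
Authorship (.=original, N=cursor N): 1 . . . . 2 .
Index 5: author = 2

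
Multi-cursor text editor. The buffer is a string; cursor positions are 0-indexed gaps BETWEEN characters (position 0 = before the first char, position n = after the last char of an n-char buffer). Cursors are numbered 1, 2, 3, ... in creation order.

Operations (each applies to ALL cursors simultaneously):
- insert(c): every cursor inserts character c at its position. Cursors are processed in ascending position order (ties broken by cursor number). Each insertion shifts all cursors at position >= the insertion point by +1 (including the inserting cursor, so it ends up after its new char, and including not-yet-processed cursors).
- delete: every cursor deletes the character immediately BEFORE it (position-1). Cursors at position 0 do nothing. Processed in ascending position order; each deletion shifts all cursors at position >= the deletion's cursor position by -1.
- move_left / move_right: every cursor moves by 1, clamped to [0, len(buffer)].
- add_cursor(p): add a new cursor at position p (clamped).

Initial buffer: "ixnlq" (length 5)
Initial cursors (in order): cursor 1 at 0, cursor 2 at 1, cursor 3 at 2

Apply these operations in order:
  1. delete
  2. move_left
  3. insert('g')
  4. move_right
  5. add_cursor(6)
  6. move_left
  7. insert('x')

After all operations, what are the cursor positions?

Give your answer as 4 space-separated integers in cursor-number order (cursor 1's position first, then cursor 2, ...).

After op 1 (delete): buffer="nlq" (len 3), cursors c1@0 c2@0 c3@0, authorship ...
After op 2 (move_left): buffer="nlq" (len 3), cursors c1@0 c2@0 c3@0, authorship ...
After op 3 (insert('g')): buffer="gggnlq" (len 6), cursors c1@3 c2@3 c3@3, authorship 123...
After op 4 (move_right): buffer="gggnlq" (len 6), cursors c1@4 c2@4 c3@4, authorship 123...
After op 5 (add_cursor(6)): buffer="gggnlq" (len 6), cursors c1@4 c2@4 c3@4 c4@6, authorship 123...
After op 6 (move_left): buffer="gggnlq" (len 6), cursors c1@3 c2@3 c3@3 c4@5, authorship 123...
After op 7 (insert('x')): buffer="gggxxxnlxq" (len 10), cursors c1@6 c2@6 c3@6 c4@9, authorship 123123..4.

Answer: 6 6 6 9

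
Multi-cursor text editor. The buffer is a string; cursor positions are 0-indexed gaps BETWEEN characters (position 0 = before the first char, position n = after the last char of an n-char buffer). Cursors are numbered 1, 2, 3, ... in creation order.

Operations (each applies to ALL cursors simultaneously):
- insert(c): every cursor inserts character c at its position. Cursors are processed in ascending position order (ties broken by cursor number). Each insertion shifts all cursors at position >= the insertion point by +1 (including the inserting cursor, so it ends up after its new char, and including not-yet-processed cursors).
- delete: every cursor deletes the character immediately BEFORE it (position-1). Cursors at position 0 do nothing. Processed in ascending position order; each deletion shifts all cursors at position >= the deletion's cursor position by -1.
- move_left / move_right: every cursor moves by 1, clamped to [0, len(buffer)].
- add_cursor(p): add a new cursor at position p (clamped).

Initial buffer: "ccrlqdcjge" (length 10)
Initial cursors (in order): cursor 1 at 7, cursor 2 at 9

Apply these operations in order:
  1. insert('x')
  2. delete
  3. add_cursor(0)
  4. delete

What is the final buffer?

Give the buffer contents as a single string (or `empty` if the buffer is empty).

After op 1 (insert('x')): buffer="ccrlqdcxjgxe" (len 12), cursors c1@8 c2@11, authorship .......1..2.
After op 2 (delete): buffer="ccrlqdcjge" (len 10), cursors c1@7 c2@9, authorship ..........
After op 3 (add_cursor(0)): buffer="ccrlqdcjge" (len 10), cursors c3@0 c1@7 c2@9, authorship ..........
After op 4 (delete): buffer="ccrlqdje" (len 8), cursors c3@0 c1@6 c2@7, authorship ........

Answer: ccrlqdje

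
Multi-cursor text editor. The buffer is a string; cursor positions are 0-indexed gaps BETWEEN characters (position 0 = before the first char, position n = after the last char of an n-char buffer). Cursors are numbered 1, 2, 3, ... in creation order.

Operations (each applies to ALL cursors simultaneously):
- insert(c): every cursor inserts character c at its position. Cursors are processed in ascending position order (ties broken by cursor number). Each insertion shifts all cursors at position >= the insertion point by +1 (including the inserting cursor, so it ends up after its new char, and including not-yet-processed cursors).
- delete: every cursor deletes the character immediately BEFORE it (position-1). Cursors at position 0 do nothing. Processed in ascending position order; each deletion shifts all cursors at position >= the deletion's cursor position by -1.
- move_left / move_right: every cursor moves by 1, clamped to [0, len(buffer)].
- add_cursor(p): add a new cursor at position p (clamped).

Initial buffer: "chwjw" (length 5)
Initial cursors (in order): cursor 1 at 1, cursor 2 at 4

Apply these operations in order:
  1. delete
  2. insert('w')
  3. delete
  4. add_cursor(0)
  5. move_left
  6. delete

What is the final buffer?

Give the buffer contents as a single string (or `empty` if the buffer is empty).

Answer: ww

Derivation:
After op 1 (delete): buffer="hww" (len 3), cursors c1@0 c2@2, authorship ...
After op 2 (insert('w')): buffer="whwww" (len 5), cursors c1@1 c2@4, authorship 1..2.
After op 3 (delete): buffer="hww" (len 3), cursors c1@0 c2@2, authorship ...
After op 4 (add_cursor(0)): buffer="hww" (len 3), cursors c1@0 c3@0 c2@2, authorship ...
After op 5 (move_left): buffer="hww" (len 3), cursors c1@0 c3@0 c2@1, authorship ...
After op 6 (delete): buffer="ww" (len 2), cursors c1@0 c2@0 c3@0, authorship ..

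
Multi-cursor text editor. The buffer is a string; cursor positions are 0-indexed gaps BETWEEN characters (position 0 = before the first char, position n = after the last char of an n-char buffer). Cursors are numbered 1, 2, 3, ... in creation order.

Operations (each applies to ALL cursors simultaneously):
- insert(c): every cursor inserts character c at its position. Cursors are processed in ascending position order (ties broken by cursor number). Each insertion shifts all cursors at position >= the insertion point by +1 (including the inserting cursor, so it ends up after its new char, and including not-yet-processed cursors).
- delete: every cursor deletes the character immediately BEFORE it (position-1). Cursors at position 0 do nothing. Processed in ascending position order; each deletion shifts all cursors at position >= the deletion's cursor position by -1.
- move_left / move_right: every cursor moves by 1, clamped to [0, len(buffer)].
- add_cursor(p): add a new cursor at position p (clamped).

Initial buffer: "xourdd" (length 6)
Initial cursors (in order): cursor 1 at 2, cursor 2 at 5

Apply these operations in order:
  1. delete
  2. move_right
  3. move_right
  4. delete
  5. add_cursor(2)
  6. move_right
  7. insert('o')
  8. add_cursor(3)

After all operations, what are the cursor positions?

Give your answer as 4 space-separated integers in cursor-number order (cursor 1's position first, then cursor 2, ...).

Answer: 5 5 5 3

Derivation:
After op 1 (delete): buffer="xurd" (len 4), cursors c1@1 c2@3, authorship ....
After op 2 (move_right): buffer="xurd" (len 4), cursors c1@2 c2@4, authorship ....
After op 3 (move_right): buffer="xurd" (len 4), cursors c1@3 c2@4, authorship ....
After op 4 (delete): buffer="xu" (len 2), cursors c1@2 c2@2, authorship ..
After op 5 (add_cursor(2)): buffer="xu" (len 2), cursors c1@2 c2@2 c3@2, authorship ..
After op 6 (move_right): buffer="xu" (len 2), cursors c1@2 c2@2 c3@2, authorship ..
After op 7 (insert('o')): buffer="xuooo" (len 5), cursors c1@5 c2@5 c3@5, authorship ..123
After op 8 (add_cursor(3)): buffer="xuooo" (len 5), cursors c4@3 c1@5 c2@5 c3@5, authorship ..123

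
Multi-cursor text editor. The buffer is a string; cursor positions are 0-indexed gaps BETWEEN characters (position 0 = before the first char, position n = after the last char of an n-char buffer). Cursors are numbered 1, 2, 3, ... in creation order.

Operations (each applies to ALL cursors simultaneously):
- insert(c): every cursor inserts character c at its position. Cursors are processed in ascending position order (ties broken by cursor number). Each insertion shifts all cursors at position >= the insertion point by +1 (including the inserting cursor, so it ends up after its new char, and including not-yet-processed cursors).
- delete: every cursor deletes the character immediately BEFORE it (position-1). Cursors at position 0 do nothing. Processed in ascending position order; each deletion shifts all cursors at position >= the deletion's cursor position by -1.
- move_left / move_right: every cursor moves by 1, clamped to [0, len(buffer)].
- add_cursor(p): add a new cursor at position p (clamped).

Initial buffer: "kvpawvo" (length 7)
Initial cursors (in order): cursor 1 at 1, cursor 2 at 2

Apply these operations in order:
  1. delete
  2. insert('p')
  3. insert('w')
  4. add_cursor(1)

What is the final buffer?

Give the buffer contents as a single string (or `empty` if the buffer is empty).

Answer: ppwwpawvo

Derivation:
After op 1 (delete): buffer="pawvo" (len 5), cursors c1@0 c2@0, authorship .....
After op 2 (insert('p')): buffer="pppawvo" (len 7), cursors c1@2 c2@2, authorship 12.....
After op 3 (insert('w')): buffer="ppwwpawvo" (len 9), cursors c1@4 c2@4, authorship 1212.....
After op 4 (add_cursor(1)): buffer="ppwwpawvo" (len 9), cursors c3@1 c1@4 c2@4, authorship 1212.....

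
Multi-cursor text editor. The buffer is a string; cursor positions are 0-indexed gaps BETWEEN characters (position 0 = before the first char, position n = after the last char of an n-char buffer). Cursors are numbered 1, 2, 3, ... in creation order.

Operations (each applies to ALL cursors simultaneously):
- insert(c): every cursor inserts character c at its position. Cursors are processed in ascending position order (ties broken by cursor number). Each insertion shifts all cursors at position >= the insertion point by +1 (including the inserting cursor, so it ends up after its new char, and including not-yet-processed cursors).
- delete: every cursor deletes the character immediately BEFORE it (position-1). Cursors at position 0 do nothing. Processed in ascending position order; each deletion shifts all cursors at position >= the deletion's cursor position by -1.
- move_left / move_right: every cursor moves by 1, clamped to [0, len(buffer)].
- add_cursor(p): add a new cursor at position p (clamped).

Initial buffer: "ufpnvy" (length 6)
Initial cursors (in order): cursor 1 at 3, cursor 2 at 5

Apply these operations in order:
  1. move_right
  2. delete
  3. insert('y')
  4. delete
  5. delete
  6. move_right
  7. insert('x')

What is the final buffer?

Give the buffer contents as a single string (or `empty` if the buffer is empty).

Answer: ufxx

Derivation:
After op 1 (move_right): buffer="ufpnvy" (len 6), cursors c1@4 c2@6, authorship ......
After op 2 (delete): buffer="ufpv" (len 4), cursors c1@3 c2@4, authorship ....
After op 3 (insert('y')): buffer="ufpyvy" (len 6), cursors c1@4 c2@6, authorship ...1.2
After op 4 (delete): buffer="ufpv" (len 4), cursors c1@3 c2@4, authorship ....
After op 5 (delete): buffer="uf" (len 2), cursors c1@2 c2@2, authorship ..
After op 6 (move_right): buffer="uf" (len 2), cursors c1@2 c2@2, authorship ..
After op 7 (insert('x')): buffer="ufxx" (len 4), cursors c1@4 c2@4, authorship ..12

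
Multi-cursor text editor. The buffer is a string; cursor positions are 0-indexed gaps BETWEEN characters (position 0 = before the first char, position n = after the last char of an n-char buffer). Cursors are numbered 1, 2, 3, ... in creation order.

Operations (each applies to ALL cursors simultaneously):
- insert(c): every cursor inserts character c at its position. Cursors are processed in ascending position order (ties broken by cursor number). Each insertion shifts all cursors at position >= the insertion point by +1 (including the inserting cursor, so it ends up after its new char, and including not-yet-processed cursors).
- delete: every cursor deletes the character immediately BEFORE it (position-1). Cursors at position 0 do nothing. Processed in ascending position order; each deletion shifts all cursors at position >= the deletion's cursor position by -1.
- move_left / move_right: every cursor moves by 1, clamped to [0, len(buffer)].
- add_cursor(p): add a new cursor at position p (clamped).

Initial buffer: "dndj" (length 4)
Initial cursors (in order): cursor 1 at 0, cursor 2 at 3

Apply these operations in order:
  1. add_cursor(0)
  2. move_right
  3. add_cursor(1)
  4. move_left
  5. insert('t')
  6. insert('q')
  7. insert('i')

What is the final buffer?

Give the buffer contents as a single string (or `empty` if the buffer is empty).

After op 1 (add_cursor(0)): buffer="dndj" (len 4), cursors c1@0 c3@0 c2@3, authorship ....
After op 2 (move_right): buffer="dndj" (len 4), cursors c1@1 c3@1 c2@4, authorship ....
After op 3 (add_cursor(1)): buffer="dndj" (len 4), cursors c1@1 c3@1 c4@1 c2@4, authorship ....
After op 4 (move_left): buffer="dndj" (len 4), cursors c1@0 c3@0 c4@0 c2@3, authorship ....
After op 5 (insert('t')): buffer="tttdndtj" (len 8), cursors c1@3 c3@3 c4@3 c2@7, authorship 134...2.
After op 6 (insert('q')): buffer="tttqqqdndtqj" (len 12), cursors c1@6 c3@6 c4@6 c2@11, authorship 134134...22.
After op 7 (insert('i')): buffer="tttqqqiiidndtqij" (len 16), cursors c1@9 c3@9 c4@9 c2@15, authorship 134134134...222.

Answer: tttqqqiiidndtqij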